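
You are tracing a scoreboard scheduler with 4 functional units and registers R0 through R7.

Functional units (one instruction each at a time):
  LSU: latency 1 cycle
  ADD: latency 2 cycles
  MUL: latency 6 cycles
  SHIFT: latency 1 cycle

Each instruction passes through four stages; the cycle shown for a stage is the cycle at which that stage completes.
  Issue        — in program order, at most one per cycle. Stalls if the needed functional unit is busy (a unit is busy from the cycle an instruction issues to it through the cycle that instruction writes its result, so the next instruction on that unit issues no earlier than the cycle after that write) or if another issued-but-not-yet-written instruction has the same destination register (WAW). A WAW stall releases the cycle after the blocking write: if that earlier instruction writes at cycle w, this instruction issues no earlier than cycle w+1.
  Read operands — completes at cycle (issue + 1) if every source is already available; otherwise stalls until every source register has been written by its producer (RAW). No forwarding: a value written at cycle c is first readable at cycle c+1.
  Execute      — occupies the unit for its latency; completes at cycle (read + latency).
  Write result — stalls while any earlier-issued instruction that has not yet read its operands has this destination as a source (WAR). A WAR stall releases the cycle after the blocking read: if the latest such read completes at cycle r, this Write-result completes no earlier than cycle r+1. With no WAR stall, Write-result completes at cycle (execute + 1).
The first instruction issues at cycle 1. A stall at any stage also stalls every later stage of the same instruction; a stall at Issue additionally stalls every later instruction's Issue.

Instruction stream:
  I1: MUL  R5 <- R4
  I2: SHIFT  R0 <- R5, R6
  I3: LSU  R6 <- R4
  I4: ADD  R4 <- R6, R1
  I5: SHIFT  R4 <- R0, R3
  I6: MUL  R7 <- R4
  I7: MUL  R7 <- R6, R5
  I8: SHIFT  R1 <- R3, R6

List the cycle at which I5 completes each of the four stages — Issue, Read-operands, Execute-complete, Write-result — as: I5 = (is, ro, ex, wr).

I5 = (16, 17, 18, 19)

cycle 1: I1 dispatched to MUL
cycle 2: I1 operands ready; I2 dispatched to SHIFT
cycle 3: I3 dispatched to LSU
cycle 4: I3 operands ready; I4 dispatched to ADD
cycle 5: I3 complete
cycle 8: I1 complete
cycle 9: R5←I1
cycle 10: I2 operands ready
cycle 11: I2 complete; R6←I3
cycle 12: R0←I2; I4 operands ready
cycle 14: I4 complete
cycle 15: R4←I4
cycle 16: I5 dispatched to SHIFT
cycle 17: I5 operands ready; I6 dispatched to MUL
cycle 18: I5 complete
cycle 19: R4←I5
cycle 20: I6 operands ready
cycle 26: I6 complete
cycle 27: R7←I6
cycle 28: I7 dispatched to MUL
cycle 29: I7 operands ready; I8 dispatched to SHIFT
cycle 30: I8 operands ready
cycle 31: I8 complete
cycle 32: R1←I8
cycle 35: I7 complete
cycle 36: R7←I7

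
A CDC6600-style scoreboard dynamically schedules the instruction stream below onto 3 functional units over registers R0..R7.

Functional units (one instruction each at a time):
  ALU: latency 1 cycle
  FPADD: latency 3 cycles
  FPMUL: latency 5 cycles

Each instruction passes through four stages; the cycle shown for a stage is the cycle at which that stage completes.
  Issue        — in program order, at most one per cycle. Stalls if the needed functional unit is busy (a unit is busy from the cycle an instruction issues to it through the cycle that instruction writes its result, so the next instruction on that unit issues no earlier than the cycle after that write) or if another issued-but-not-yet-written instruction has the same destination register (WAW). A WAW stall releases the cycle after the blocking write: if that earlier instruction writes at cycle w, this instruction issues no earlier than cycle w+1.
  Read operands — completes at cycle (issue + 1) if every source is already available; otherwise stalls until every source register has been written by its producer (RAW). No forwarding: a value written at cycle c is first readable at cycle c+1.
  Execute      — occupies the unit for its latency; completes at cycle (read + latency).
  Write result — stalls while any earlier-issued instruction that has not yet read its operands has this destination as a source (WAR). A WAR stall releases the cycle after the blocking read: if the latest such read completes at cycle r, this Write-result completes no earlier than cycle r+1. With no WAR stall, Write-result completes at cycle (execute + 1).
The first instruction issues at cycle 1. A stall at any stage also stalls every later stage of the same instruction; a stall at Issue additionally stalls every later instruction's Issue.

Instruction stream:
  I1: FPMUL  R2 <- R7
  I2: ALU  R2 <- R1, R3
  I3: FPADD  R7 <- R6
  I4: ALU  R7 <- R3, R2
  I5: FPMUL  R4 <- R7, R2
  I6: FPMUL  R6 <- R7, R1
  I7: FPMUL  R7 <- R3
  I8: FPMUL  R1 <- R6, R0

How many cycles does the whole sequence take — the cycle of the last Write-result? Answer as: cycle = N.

cycle = 50

I1  is:1  ro:2  ex:7  wr:8
I2  is:9  ro:10  ex:11  wr:12  — WAW R2: wait I1 write@8
I3  is:10  ro:11  ex:14  wr:15
I4  is:16  ro:17  ex:18  wr:19  — WAW R7: wait I3 write@15
I5  is:17  ro:20  ex:25  wr:26  — RAW R7: wait I4 write@19
I6  is:27  ro:28  ex:33  wr:34  — struct: FPMUL busy until I5 writes@26
I7  is:35  ro:36  ex:41  wr:42  — struct: FPMUL busy until I6 writes@34
I8  is:43  ro:44  ex:49  wr:50  — struct: FPMUL busy until I7 writes@42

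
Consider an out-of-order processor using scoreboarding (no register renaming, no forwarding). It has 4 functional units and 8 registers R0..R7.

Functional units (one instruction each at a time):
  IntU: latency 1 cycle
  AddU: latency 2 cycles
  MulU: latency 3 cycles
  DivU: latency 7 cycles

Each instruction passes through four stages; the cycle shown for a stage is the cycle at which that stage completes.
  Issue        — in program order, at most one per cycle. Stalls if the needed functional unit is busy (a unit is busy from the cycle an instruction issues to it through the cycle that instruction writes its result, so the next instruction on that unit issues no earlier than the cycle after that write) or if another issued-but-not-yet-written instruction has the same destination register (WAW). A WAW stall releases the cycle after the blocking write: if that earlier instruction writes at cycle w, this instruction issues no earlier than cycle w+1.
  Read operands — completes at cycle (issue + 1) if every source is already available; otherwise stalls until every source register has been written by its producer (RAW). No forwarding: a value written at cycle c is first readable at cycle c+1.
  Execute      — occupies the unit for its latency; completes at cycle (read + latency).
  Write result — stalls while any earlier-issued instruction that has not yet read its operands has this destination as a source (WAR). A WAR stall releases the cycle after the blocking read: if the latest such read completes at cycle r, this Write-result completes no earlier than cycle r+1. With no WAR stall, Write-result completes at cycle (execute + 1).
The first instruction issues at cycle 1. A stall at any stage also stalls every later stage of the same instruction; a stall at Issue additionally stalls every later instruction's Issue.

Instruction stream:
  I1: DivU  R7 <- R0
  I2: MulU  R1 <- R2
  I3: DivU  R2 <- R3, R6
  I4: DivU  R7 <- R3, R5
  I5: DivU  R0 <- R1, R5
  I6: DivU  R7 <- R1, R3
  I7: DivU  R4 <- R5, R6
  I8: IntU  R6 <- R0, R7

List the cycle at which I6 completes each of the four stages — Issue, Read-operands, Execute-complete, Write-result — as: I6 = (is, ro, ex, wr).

I6 = (41, 42, 49, 50)

I1 -> (1, 2, 9, 10)
I2 -> (2, 3, 6, 7)
I3 -> (11, 12, 19, 20)  // struct: DivU busy until I1 writes@10
I4 -> (21, 22, 29, 30)  // struct: DivU busy until I3 writes@20
I5 -> (31, 32, 39, 40)  // struct: DivU busy until I4 writes@30
I6 -> (41, 42, 49, 50)  // struct: DivU busy until I5 writes@40
I7 -> (51, 52, 59, 60)  // struct: DivU busy until I6 writes@50
I8 -> (52, 53, 54, 55)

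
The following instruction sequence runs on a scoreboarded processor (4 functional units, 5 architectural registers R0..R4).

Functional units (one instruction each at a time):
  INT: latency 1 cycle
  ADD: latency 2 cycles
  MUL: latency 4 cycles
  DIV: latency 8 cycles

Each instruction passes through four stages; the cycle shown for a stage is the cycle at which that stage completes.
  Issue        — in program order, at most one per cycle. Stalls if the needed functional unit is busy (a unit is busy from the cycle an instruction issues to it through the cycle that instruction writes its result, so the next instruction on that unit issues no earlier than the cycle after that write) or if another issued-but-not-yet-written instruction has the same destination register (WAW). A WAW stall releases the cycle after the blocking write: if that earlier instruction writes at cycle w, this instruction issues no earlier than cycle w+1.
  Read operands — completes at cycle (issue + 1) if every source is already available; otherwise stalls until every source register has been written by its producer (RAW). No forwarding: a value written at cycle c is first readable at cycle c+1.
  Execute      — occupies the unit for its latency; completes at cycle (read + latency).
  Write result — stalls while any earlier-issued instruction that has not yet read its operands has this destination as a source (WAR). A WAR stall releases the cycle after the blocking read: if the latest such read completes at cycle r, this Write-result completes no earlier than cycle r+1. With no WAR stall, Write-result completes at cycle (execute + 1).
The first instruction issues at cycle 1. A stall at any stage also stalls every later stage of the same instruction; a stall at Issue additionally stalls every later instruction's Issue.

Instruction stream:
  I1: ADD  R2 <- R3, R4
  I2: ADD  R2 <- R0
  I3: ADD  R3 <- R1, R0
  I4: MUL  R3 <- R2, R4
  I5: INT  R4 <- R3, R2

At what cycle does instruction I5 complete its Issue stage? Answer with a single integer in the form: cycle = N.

1) issue 1, read 2, done 4, write 5
2) issue 6, read 7, done 9, write 10  <struct: ADD busy until I1 writes@5>
3) issue 11, read 12, done 14, write 15  <struct: ADD busy until I2 writes@10>
4) issue 16, read 17, done 21, write 22  <WAW R3: wait I3 write@15>
5) issue 17, read 23, done 24, write 25  <RAW R3: wait I4 write@22>

cycle = 17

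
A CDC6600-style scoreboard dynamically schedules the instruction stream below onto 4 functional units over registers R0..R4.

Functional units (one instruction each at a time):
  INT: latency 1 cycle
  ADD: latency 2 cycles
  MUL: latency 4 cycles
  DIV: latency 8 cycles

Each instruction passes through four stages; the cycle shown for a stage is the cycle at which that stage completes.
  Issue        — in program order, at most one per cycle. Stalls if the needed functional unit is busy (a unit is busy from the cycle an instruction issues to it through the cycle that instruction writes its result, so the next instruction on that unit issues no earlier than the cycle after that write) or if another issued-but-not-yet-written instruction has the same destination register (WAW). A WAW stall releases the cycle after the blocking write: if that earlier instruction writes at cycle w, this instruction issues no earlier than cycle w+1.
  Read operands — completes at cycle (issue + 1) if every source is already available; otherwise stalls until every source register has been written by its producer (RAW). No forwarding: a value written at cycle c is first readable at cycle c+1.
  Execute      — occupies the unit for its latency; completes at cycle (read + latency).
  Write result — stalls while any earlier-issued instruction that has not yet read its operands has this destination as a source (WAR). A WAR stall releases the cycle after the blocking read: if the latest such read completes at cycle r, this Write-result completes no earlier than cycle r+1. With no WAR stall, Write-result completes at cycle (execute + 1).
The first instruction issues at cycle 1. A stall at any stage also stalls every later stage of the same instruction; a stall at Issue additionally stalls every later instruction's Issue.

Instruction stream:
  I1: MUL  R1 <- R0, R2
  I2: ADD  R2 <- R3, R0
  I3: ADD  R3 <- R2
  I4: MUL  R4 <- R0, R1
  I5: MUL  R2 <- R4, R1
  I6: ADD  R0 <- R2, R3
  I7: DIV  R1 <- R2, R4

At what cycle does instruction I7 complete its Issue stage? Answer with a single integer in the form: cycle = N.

cycle = 17

cycle 1: issue I1 (MUL)
cycle 2: I1 read-ops | issue I2 (ADD)
cycle 3: I2 read-ops
cycle 5: I2 finished on ADD
cycle 6: I1 finished on MUL | I2→R2
cycle 7: I1→R1 | issue I3 (ADD)
cycle 8: I3 read-ops | issue I4 (MUL)
cycle 9: I4 read-ops
cycle 10: I3 finished on ADD
cycle 11: I3→R3
cycle 13: I4 finished on MUL
cycle 14: I4→R4
cycle 15: issue I5 (MUL)
cycle 16: I5 read-ops | issue I6 (ADD)
cycle 17: issue I7 (DIV)
cycle 20: I5 finished on MUL
cycle 21: I5→R2
cycle 22: I6 read-ops | I7 read-ops
cycle 24: I6 finished on ADD
cycle 25: I6→R0
cycle 30: I7 finished on DIV
cycle 31: I7→R1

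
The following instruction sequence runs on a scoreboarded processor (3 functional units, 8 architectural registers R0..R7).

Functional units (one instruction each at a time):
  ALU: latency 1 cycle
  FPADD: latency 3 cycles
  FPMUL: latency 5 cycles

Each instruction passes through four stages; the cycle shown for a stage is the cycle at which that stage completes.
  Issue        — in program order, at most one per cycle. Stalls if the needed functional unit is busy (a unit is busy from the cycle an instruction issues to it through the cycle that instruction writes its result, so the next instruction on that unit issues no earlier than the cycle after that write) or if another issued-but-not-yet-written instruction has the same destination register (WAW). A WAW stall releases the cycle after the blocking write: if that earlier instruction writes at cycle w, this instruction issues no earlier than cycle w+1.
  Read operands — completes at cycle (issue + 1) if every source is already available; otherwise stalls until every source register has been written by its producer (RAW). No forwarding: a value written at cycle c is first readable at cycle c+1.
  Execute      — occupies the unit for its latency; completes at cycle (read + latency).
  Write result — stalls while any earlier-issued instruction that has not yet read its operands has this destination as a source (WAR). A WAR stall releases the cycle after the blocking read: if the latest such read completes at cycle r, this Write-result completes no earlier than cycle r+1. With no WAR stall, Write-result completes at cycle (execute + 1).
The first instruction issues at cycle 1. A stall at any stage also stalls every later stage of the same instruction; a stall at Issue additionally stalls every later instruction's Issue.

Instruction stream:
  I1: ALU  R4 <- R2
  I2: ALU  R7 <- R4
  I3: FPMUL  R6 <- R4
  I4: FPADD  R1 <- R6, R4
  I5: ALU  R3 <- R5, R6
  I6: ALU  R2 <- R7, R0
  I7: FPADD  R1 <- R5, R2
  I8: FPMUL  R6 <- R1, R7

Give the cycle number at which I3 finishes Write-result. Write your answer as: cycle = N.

cycle = 13

t=1  I1 issues→ALU
t=2  I1 reads
t=3  I1 exec-done
t=4  I1 writes R4
t=5  I2 issues→ALU
t=6  I2 reads; I3 issues→FPMUL
t=7  I2 exec-done; I3 reads; I4 issues→FPADD
t=8  I2 writes R7
t=9  I5 issues→ALU
t=12  I3 exec-done
t=13  I3 writes R6
t=14  I4 reads; I5 reads
t=15  I5 exec-done
t=16  I5 writes R3
t=17  I4 exec-done; I6 issues→ALU
t=18  I4 writes R1; I6 reads
t=19  I6 exec-done; I7 issues→FPADD
t=20  I6 writes R2; I8 issues→FPMUL
t=21  I7 reads
t=24  I7 exec-done
t=25  I7 writes R1
t=26  I8 reads
t=31  I8 exec-done
t=32  I8 writes R6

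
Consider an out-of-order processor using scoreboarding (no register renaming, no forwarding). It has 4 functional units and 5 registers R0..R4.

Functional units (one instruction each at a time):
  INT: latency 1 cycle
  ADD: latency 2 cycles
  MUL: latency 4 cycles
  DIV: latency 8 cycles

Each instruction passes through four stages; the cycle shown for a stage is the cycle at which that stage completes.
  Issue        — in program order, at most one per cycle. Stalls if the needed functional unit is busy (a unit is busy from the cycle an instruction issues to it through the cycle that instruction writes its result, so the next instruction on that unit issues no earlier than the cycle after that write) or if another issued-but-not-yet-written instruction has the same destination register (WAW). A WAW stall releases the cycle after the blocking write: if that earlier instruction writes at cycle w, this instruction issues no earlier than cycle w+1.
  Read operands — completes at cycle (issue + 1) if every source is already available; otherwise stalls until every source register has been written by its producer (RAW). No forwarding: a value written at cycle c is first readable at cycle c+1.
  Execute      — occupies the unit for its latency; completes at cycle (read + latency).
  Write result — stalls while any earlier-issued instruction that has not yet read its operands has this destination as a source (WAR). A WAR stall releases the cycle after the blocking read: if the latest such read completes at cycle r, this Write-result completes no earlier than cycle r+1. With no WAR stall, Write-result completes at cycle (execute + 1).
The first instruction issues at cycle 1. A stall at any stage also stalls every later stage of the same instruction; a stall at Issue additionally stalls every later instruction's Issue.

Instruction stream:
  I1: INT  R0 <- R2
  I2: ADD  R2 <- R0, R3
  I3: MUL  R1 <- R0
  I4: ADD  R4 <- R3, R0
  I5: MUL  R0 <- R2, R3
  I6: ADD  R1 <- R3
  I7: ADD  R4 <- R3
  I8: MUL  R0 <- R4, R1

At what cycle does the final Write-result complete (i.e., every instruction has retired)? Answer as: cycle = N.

cycle = 29

I1 -> (1, 2, 3, 4)
I2 -> (2, 5, 7, 8)  // RAW R0: wait I1 write@4
I3 -> (3, 5, 9, 10)  // RAW R0: wait I1 write@4
I4 -> (9, 10, 12, 13)  // struct: ADD busy until I2 writes@8
I5 -> (11, 12, 16, 17)  // struct: MUL busy until I3 writes@10
I6 -> (14, 15, 17, 18)  // struct: ADD busy until I4 writes@13
I7 -> (19, 20, 22, 23)  // struct: ADD busy until I6 writes@18
I8 -> (20, 24, 28, 29)  // RAW R4: wait I7 write@23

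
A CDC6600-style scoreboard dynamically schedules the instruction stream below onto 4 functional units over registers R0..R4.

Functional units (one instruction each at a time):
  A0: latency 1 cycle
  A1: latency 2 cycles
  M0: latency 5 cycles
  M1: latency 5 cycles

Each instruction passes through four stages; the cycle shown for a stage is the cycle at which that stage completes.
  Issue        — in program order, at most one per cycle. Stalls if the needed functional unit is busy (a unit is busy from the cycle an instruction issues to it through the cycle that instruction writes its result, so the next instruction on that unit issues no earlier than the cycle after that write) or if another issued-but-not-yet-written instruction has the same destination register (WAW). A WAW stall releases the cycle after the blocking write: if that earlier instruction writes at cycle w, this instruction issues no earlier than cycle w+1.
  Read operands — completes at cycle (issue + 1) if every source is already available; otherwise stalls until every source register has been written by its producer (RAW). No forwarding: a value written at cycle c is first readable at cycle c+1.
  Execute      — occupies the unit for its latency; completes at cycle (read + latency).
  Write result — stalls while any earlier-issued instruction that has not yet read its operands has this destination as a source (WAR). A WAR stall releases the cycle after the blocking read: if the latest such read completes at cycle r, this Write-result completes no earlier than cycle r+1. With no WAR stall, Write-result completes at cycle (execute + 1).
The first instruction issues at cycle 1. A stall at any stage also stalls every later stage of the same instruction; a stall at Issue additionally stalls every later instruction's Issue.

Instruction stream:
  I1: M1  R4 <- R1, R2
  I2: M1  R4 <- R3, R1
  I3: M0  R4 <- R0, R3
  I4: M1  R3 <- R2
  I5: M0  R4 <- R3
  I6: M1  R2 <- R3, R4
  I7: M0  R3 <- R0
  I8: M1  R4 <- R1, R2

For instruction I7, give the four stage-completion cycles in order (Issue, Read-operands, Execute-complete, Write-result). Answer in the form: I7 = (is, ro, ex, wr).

I7 = (33, 34, 39, 40)

1) issue 1, read 2, done 7, write 8
2) issue 9, read 10, done 15, write 16  <struct: M1 busy until I1 writes@8>
3) issue 17, read 18, done 23, write 24  <WAW R4: wait I2 write@16>
4) issue 18, read 19, done 24, write 25
5) issue 25, read 26, done 31, write 32  <struct: M0 busy until I3 writes@24>
6) issue 26, read 33, done 38, write 39  <RAW R4: wait I5 write@32>
7) issue 33, read 34, done 39, write 40  <struct: M0 busy until I5 writes@32>
8) issue 40, read 41, done 46, write 47  <struct: M1 busy until I6 writes@39>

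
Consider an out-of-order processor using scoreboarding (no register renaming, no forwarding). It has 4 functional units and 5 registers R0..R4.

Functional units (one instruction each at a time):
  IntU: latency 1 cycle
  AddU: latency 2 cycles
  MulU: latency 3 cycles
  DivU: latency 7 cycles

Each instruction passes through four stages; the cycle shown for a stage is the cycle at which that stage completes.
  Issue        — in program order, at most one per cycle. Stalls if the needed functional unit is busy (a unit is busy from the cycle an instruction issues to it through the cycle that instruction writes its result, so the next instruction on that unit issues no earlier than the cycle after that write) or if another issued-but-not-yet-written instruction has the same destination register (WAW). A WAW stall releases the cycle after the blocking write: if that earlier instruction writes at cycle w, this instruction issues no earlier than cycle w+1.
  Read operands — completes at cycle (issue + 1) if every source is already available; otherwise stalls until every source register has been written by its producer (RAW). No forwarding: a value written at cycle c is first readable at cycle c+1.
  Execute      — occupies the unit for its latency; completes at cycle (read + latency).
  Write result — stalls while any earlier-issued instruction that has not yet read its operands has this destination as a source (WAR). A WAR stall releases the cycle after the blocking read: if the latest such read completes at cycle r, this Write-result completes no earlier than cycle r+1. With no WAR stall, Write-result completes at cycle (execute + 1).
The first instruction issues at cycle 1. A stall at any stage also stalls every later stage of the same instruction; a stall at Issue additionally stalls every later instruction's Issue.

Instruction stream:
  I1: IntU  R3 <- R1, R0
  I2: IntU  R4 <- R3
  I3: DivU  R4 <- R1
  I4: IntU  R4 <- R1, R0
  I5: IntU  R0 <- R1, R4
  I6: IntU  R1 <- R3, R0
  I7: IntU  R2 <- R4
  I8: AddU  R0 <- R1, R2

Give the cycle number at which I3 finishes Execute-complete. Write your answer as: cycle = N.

cycle = 17

cycle 1: I1→IntU
cycle 2: I1 RO
cycle 3: I1 EX
cycle 4: I1 WR R3
cycle 5: I2→IntU
cycle 6: I2 RO
cycle 7: I2 EX
cycle 8: I2 WR R4
cycle 9: I3→DivU
cycle 10: I3 RO
cycle 17: I3 EX
cycle 18: I3 WR R4
cycle 19: I4→IntU
cycle 20: I4 RO
cycle 21: I4 EX
cycle 22: I4 WR R4
cycle 23: I5→IntU
cycle 24: I5 RO
cycle 25: I5 EX
cycle 26: I5 WR R0
cycle 27: I6→IntU
cycle 28: I6 RO
cycle 29: I6 EX
cycle 30: I6 WR R1
cycle 31: I7→IntU
cycle 32: I7 RO · I8→AddU
cycle 33: I7 EX
cycle 34: I7 WR R2
cycle 35: I8 RO
cycle 37: I8 EX
cycle 38: I8 WR R0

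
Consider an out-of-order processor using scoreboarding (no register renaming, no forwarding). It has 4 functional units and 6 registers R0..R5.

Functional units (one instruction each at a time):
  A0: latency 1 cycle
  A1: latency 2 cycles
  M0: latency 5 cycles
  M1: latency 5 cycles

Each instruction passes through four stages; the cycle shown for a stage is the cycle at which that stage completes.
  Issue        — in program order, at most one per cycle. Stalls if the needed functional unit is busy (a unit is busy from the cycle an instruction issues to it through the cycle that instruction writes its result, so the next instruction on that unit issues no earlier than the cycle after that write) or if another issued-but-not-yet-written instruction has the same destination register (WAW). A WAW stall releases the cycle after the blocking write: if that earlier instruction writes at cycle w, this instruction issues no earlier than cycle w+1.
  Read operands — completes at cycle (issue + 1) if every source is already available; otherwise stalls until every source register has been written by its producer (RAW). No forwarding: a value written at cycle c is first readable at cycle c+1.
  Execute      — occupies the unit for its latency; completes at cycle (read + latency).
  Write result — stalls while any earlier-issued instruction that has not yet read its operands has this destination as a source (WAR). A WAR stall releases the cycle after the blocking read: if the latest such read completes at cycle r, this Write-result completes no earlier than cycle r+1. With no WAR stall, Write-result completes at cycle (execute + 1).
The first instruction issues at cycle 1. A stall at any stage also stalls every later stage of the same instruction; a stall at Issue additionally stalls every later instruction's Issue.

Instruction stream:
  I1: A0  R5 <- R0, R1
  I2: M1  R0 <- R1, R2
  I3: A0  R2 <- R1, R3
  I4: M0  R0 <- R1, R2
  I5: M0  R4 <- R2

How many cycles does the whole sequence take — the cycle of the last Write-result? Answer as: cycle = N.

c1: issue I1 (A0)
c2: I1 read-ops | issue I2 (M1)
c3: I1 finished on A0 | I2 read-ops
c4: I1→R5
c5: issue I3 (A0)
c6: I3 read-ops
c7: I3 finished on A0
c8: I2 finished on M1 | I3→R2
c9: I2→R0
c10: issue I4 (M0)
c11: I4 read-ops
c16: I4 finished on M0
c17: I4→R0
c18: issue I5 (M0)
c19: I5 read-ops
c24: I5 finished on M0
c25: I5→R4

cycle = 25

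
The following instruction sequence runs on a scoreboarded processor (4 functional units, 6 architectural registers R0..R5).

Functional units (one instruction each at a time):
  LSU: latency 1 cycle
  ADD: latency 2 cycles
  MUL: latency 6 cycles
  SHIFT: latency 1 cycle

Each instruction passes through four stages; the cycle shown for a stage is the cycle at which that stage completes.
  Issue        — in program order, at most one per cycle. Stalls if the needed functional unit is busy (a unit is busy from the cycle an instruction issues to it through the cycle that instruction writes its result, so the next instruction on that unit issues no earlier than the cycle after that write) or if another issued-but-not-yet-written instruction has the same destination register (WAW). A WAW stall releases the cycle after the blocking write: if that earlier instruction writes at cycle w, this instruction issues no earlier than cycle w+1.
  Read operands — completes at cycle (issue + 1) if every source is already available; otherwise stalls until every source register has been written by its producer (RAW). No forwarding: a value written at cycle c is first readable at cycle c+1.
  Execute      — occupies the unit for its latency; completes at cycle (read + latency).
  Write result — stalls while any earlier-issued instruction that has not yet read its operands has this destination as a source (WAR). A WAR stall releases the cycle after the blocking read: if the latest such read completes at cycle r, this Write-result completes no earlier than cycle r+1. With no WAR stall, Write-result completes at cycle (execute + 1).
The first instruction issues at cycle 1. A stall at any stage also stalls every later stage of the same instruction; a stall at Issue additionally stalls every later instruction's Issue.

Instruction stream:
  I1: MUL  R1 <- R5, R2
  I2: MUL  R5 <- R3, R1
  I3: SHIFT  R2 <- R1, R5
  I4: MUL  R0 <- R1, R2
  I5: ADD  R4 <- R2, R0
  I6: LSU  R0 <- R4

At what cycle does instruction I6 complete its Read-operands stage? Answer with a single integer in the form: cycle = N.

I1: IS=1 RO=2 EX=8 WR=9
I2: IS=10 RO=11 EX=17 WR=18  [struct: MUL busy until I1 writes@9]
I3: IS=11 RO=19 EX=20 WR=21  [RAW R5: wait I2 write@18]
I4: IS=19 RO=22 EX=28 WR=29  [struct: MUL busy until I2 writes@18; RAW R2: wait I3 write@21]
I5: IS=20 RO=30 EX=32 WR=33  [RAW R0: wait I4 write@29]
I6: IS=30 RO=34 EX=35 WR=36  [WAW R0: wait I4 write@29; RAW R4: wait I5 write@33]

cycle = 34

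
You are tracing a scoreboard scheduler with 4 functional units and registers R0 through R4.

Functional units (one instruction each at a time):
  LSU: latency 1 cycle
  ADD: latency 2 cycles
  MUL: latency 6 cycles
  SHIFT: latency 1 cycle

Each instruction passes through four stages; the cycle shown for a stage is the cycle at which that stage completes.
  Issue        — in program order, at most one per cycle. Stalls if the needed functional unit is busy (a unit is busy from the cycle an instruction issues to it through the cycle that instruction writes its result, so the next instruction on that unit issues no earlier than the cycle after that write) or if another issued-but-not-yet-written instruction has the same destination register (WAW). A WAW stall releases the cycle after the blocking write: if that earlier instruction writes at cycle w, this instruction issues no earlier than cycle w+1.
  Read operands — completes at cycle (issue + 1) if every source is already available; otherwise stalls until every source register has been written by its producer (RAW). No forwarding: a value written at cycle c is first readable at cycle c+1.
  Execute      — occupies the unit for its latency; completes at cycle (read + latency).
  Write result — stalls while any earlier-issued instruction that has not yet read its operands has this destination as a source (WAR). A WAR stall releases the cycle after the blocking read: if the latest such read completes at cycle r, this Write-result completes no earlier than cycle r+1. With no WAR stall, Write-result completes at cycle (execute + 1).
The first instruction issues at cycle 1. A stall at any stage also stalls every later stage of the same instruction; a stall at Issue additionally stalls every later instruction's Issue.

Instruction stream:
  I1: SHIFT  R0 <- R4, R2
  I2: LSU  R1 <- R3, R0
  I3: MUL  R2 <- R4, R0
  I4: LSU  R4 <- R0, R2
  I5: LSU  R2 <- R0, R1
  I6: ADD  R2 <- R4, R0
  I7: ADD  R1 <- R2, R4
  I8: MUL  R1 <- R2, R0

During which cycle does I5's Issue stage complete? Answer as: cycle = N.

cycle = 16

c1: I1→SHIFT
c2: I1 RO · I2→LSU
c3: I1 EX · I3→MUL
c4: I1 WR R0
c5: I2 RO · I3 RO
c6: I2 EX
c7: I2 WR R1
c8: I4→LSU
c11: I3 EX
c12: I3 WR R2
c13: I4 RO
c14: I4 EX
c15: I4 WR R4
c16: I5→LSU
c17: I5 RO
c18: I5 EX
c19: I5 WR R2
c20: I6→ADD
c21: I6 RO
c23: I6 EX
c24: I6 WR R2
c25: I7→ADD
c26: I7 RO
c28: I7 EX
c29: I7 WR R1
c30: I8→MUL
c31: I8 RO
c37: I8 EX
c38: I8 WR R1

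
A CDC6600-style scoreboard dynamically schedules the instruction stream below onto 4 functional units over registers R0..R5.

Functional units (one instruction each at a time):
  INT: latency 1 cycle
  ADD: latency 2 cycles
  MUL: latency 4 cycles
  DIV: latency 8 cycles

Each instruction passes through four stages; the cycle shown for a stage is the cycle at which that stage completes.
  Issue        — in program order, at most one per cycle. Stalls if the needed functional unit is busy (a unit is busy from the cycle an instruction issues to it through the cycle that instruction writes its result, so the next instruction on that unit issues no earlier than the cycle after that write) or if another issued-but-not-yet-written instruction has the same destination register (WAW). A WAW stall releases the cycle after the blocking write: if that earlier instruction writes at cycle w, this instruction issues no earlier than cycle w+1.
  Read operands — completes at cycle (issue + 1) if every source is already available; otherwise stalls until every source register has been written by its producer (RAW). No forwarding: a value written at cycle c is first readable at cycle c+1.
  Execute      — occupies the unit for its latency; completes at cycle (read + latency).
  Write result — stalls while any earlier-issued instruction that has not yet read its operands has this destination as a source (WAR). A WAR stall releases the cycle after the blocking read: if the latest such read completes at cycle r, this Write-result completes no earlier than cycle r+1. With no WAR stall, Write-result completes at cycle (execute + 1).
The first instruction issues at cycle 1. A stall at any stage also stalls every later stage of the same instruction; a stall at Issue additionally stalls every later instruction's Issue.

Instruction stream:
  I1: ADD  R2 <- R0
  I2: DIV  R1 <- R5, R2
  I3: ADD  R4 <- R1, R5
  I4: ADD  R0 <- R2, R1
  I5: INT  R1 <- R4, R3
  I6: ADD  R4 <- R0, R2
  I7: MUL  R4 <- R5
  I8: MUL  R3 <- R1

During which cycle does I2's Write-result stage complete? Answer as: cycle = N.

I1 -> (1, 2, 4, 5)
I2 -> (2, 6, 14, 15)  // RAW R2: wait I1 write@5
I3 -> (6, 16, 18, 19)  // struct: ADD busy until I1 writes@5, RAW R1: wait I2 write@15
I4 -> (20, 21, 23, 24)  // struct: ADD busy until I3 writes@19
I5 -> (21, 22, 23, 24)
I6 -> (25, 26, 28, 29)  // struct: ADD busy until I4 writes@24
I7 -> (30, 31, 35, 36)  // WAW R4: wait I6 write@29
I8 -> (37, 38, 42, 43)  // struct: MUL busy until I7 writes@36

cycle = 15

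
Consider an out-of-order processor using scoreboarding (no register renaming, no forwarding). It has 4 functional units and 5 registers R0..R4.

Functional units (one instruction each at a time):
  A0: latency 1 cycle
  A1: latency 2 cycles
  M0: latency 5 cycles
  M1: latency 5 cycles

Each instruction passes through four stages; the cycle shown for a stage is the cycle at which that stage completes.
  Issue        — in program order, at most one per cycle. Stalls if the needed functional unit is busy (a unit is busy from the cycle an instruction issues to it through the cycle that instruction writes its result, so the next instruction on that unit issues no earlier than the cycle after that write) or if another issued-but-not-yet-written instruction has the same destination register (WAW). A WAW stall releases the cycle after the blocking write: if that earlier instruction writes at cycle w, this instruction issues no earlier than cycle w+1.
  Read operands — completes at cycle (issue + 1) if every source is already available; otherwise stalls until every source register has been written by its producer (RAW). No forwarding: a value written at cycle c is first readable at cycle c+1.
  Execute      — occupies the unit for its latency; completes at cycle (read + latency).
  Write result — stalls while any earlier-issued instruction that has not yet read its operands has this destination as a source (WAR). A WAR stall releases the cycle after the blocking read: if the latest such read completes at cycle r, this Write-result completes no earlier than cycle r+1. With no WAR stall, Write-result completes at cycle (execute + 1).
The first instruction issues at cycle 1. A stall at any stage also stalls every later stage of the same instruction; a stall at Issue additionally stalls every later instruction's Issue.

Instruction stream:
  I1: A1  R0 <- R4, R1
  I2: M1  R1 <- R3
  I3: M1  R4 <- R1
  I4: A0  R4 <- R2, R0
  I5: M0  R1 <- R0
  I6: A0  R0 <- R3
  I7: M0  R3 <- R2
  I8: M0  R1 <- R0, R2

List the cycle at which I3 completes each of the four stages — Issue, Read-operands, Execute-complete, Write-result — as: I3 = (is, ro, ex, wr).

c1: I1 issues→A1
c2: I1 reads | I2 issues→M1
c3: I2 reads
c4: I1 exec-done
c5: I1 writes R0
c8: I2 exec-done
c9: I2 writes R1
c10: I3 issues→M1
c11: I3 reads
c16: I3 exec-done
c17: I3 writes R4
c18: I4 issues→A0
c19: I4 reads | I5 issues→M0
c20: I4 exec-done | I5 reads
c21: I4 writes R4
c22: I6 issues→A0
c23: I6 reads
c24: I6 exec-done
c25: I5 exec-done | I6 writes R0
c26: I5 writes R1
c27: I7 issues→M0
c28: I7 reads
c33: I7 exec-done
c34: I7 writes R3
c35: I8 issues→M0
c36: I8 reads
c41: I8 exec-done
c42: I8 writes R1

I3 = (10, 11, 16, 17)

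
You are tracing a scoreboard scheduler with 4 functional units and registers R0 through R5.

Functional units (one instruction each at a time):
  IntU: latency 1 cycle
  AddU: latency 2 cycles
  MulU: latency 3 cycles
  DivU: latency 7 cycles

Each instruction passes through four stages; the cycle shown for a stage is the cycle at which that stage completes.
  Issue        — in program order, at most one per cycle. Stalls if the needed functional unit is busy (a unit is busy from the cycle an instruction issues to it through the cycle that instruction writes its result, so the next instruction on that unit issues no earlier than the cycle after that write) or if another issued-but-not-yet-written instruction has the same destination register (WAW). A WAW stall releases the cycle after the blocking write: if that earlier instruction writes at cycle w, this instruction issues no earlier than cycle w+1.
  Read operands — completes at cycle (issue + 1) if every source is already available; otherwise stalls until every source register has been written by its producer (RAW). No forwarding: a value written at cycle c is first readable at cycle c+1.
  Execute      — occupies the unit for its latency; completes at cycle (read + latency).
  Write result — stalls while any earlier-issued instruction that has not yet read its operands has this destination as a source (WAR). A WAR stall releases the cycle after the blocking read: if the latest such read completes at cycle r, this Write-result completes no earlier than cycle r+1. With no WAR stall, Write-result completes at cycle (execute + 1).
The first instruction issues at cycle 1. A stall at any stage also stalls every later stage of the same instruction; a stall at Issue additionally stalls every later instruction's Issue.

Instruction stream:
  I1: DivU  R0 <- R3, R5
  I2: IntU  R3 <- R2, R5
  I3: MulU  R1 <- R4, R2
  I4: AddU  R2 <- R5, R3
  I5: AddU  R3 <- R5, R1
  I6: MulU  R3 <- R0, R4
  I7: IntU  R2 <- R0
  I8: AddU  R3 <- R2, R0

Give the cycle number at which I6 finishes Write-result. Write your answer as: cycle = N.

cycle = 20

1) issue 1, read 2, done 9, write 10
2) issue 2, read 3, done 4, write 5
3) issue 3, read 4, done 7, write 8
4) issue 4, read 6, done 8, write 9  <RAW R3: wait I2 write@5>
5) issue 10, read 11, done 13, write 14  <struct: AddU busy until I4 writes@9>
6) issue 15, read 16, done 19, write 20  <WAW R3: wait I5 write@14>
7) issue 16, read 17, done 18, write 19
8) issue 21, read 22, done 24, write 25  <WAW R3: wait I6 write@20>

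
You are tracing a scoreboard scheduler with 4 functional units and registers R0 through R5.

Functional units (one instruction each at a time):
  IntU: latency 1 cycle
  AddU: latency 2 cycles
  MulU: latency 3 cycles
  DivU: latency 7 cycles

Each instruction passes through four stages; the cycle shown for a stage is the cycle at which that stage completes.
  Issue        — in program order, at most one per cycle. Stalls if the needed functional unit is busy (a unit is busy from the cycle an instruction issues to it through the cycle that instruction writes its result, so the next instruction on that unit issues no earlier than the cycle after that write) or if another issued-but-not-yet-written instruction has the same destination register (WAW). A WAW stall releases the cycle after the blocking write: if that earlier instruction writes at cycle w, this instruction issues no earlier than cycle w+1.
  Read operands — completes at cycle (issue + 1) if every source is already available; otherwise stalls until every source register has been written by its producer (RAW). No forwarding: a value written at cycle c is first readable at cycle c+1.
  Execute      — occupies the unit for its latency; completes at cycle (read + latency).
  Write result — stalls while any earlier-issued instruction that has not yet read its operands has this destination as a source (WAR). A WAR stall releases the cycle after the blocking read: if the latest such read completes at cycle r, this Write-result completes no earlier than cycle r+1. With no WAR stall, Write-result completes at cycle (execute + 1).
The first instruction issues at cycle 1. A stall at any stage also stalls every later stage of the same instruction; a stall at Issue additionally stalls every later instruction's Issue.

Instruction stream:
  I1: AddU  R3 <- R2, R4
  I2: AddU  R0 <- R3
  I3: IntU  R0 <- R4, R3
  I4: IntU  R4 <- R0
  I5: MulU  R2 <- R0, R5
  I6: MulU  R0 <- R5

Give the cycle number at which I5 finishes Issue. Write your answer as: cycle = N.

1) issue 1, read 2, done 4, write 5
2) issue 6, read 7, done 9, write 10  <struct: AddU busy until I1 writes@5>
3) issue 11, read 12, done 13, write 14  <WAW R0: wait I2 write@10>
4) issue 15, read 16, done 17, write 18  <struct: IntU busy until I3 writes@14>
5) issue 16, read 17, done 20, write 21
6) issue 22, read 23, done 26, write 27  <struct: MulU busy until I5 writes@21>

cycle = 16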